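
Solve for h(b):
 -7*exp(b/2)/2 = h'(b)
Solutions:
 h(b) = C1 - 7*exp(b/2)


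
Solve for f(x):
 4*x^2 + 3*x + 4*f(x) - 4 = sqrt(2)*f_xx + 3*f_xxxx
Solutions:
 f(x) = C1*exp(-2^(3/4)*sqrt(3)*x/3) + C2*exp(2^(3/4)*sqrt(3)*x/3) + C3*sin(2^(1/4)*x) + C4*cos(2^(1/4)*x) - x^2 - 3*x/4 - sqrt(2)/2 + 1


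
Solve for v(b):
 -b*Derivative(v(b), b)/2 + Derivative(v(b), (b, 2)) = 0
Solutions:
 v(b) = C1 + C2*erfi(b/2)


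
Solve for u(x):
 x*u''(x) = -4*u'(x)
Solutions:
 u(x) = C1 + C2/x^3


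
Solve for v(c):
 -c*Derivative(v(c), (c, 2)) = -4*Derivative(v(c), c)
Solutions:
 v(c) = C1 + C2*c^5


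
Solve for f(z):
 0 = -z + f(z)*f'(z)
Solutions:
 f(z) = -sqrt(C1 + z^2)
 f(z) = sqrt(C1 + z^2)


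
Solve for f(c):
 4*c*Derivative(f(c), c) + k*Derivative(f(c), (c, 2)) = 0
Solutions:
 f(c) = C1 + C2*sqrt(k)*erf(sqrt(2)*c*sqrt(1/k))


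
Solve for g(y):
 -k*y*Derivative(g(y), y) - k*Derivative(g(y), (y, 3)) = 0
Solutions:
 g(y) = C1 + Integral(C2*airyai(-y) + C3*airybi(-y), y)


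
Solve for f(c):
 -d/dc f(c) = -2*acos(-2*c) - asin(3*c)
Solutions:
 f(c) = C1 + 2*c*acos(-2*c) + c*asin(3*c) + sqrt(1 - 9*c^2)/3 + sqrt(1 - 4*c^2)


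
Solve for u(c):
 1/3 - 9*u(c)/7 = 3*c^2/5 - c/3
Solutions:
 u(c) = -7*c^2/15 + 7*c/27 + 7/27


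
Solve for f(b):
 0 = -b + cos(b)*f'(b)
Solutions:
 f(b) = C1 + Integral(b/cos(b), b)


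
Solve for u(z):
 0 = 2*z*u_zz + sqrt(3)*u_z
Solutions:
 u(z) = C1 + C2*z^(1 - sqrt(3)/2)


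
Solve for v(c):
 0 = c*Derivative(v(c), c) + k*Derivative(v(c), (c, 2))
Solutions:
 v(c) = C1 + C2*sqrt(k)*erf(sqrt(2)*c*sqrt(1/k)/2)


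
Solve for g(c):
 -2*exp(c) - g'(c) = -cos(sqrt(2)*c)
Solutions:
 g(c) = C1 - 2*exp(c) + sqrt(2)*sin(sqrt(2)*c)/2


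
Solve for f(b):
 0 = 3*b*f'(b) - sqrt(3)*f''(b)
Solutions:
 f(b) = C1 + C2*erfi(sqrt(2)*3^(1/4)*b/2)


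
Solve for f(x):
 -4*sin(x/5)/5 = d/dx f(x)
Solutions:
 f(x) = C1 + 4*cos(x/5)


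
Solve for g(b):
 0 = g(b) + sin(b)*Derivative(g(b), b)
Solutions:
 g(b) = C1*sqrt(cos(b) + 1)/sqrt(cos(b) - 1)


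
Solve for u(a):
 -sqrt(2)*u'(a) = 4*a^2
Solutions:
 u(a) = C1 - 2*sqrt(2)*a^3/3


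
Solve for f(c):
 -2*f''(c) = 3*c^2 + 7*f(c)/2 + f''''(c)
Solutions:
 f(c) = -6*c^2/7 + (C1*sin(2^(3/4)*7^(1/4)*c*cos(atan(sqrt(10)/2)/2)/2) + C2*cos(2^(3/4)*7^(1/4)*c*cos(atan(sqrt(10)/2)/2)/2))*exp(-2^(3/4)*7^(1/4)*c*sin(atan(sqrt(10)/2)/2)/2) + (C3*sin(2^(3/4)*7^(1/4)*c*cos(atan(sqrt(10)/2)/2)/2) + C4*cos(2^(3/4)*7^(1/4)*c*cos(atan(sqrt(10)/2)/2)/2))*exp(2^(3/4)*7^(1/4)*c*sin(atan(sqrt(10)/2)/2)/2) + 48/49


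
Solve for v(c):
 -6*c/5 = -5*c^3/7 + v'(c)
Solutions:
 v(c) = C1 + 5*c^4/28 - 3*c^2/5


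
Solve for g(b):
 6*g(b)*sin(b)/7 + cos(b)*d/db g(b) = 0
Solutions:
 g(b) = C1*cos(b)^(6/7)


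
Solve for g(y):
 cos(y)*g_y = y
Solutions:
 g(y) = C1 + Integral(y/cos(y), y)


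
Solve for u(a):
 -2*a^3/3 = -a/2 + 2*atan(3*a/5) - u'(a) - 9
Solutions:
 u(a) = C1 + a^4/6 - a^2/4 + 2*a*atan(3*a/5) - 9*a - 5*log(9*a^2 + 25)/3


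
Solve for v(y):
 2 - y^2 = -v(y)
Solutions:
 v(y) = y^2 - 2


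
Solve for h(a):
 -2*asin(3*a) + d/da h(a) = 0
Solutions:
 h(a) = C1 + 2*a*asin(3*a) + 2*sqrt(1 - 9*a^2)/3


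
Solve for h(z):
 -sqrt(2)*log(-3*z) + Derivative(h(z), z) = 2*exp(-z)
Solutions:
 h(z) = C1 + sqrt(2)*z*log(-z) + sqrt(2)*z*(-1 + log(3)) - 2*exp(-z)


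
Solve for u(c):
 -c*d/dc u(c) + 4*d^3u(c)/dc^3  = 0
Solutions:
 u(c) = C1 + Integral(C2*airyai(2^(1/3)*c/2) + C3*airybi(2^(1/3)*c/2), c)


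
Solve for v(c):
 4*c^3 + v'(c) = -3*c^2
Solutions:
 v(c) = C1 - c^4 - c^3


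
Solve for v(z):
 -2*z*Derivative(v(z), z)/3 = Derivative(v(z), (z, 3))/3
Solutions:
 v(z) = C1 + Integral(C2*airyai(-2^(1/3)*z) + C3*airybi(-2^(1/3)*z), z)


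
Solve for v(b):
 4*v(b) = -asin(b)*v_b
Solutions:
 v(b) = C1*exp(-4*Integral(1/asin(b), b))


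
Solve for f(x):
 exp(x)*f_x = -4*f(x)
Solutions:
 f(x) = C1*exp(4*exp(-x))


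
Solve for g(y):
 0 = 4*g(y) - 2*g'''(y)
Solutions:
 g(y) = C3*exp(2^(1/3)*y) + (C1*sin(2^(1/3)*sqrt(3)*y/2) + C2*cos(2^(1/3)*sqrt(3)*y/2))*exp(-2^(1/3)*y/2)


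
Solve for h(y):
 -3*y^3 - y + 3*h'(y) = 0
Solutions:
 h(y) = C1 + y^4/4 + y^2/6


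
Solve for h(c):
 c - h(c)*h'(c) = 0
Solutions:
 h(c) = -sqrt(C1 + c^2)
 h(c) = sqrt(C1 + c^2)


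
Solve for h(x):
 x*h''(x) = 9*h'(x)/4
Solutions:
 h(x) = C1 + C2*x^(13/4)


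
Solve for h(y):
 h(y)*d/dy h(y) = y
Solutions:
 h(y) = -sqrt(C1 + y^2)
 h(y) = sqrt(C1 + y^2)


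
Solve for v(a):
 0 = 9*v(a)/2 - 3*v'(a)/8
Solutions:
 v(a) = C1*exp(12*a)


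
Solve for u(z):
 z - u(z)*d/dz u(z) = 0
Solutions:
 u(z) = -sqrt(C1 + z^2)
 u(z) = sqrt(C1 + z^2)


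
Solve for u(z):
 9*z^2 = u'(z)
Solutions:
 u(z) = C1 + 3*z^3


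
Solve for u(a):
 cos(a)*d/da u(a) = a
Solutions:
 u(a) = C1 + Integral(a/cos(a), a)


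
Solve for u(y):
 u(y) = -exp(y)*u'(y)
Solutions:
 u(y) = C1*exp(exp(-y))


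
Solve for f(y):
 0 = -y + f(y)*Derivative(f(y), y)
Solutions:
 f(y) = -sqrt(C1 + y^2)
 f(y) = sqrt(C1 + y^2)


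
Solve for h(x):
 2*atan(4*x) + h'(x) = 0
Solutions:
 h(x) = C1 - 2*x*atan(4*x) + log(16*x^2 + 1)/4


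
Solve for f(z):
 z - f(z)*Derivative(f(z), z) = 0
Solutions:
 f(z) = -sqrt(C1 + z^2)
 f(z) = sqrt(C1 + z^2)


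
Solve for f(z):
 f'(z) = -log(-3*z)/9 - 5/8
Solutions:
 f(z) = C1 - z*log(-z)/9 + z*(-37 - 8*log(3))/72


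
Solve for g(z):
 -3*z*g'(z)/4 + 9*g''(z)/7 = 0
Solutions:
 g(z) = C1 + C2*erfi(sqrt(42)*z/12)


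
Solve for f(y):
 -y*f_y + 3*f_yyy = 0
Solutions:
 f(y) = C1 + Integral(C2*airyai(3^(2/3)*y/3) + C3*airybi(3^(2/3)*y/3), y)


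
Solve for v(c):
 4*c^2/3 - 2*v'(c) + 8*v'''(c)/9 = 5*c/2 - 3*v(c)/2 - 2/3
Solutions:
 v(c) = C1*exp(6^(1/3)*c*(2*6^(1/3)/(sqrt(33) + 9)^(1/3) + (sqrt(33) + 9)^(1/3))/8)*sin(2^(1/3)*3^(1/6)*c*(-3^(2/3)*(sqrt(33) + 9)^(1/3) + 6*2^(1/3)/(sqrt(33) + 9)^(1/3))/8) + C2*exp(6^(1/3)*c*(2*6^(1/3)/(sqrt(33) + 9)^(1/3) + (sqrt(33) + 9)^(1/3))/8)*cos(2^(1/3)*3^(1/6)*c*(-3^(2/3)*(sqrt(33) + 9)^(1/3) + 6*2^(1/3)/(sqrt(33) + 9)^(1/3))/8) + C3*exp(-6^(1/3)*c*(2*6^(1/3)/(sqrt(33) + 9)^(1/3) + (sqrt(33) + 9)^(1/3))/4) - 8*c^2/9 - 19*c/27 - 112/81


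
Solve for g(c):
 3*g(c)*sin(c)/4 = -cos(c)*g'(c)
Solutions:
 g(c) = C1*cos(c)^(3/4)


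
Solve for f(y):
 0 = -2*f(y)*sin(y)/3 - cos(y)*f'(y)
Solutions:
 f(y) = C1*cos(y)^(2/3)


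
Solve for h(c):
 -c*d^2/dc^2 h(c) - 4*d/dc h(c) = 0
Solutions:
 h(c) = C1 + C2/c^3


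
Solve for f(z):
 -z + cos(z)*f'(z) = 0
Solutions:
 f(z) = C1 + Integral(z/cos(z), z)


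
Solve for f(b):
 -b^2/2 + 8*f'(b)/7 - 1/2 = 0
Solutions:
 f(b) = C1 + 7*b^3/48 + 7*b/16


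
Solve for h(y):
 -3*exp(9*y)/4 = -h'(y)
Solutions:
 h(y) = C1 + exp(9*y)/12


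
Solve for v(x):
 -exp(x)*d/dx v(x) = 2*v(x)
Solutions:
 v(x) = C1*exp(2*exp(-x))


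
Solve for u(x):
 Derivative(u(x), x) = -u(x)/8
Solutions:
 u(x) = C1*exp(-x/8)


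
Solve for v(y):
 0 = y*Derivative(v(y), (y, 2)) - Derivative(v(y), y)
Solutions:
 v(y) = C1 + C2*y^2


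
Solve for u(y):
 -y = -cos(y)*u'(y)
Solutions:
 u(y) = C1 + Integral(y/cos(y), y)


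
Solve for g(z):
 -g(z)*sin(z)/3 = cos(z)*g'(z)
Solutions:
 g(z) = C1*cos(z)^(1/3)


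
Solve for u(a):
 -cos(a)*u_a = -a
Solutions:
 u(a) = C1 + Integral(a/cos(a), a)


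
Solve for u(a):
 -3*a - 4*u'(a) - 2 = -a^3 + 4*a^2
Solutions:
 u(a) = C1 + a^4/16 - a^3/3 - 3*a^2/8 - a/2


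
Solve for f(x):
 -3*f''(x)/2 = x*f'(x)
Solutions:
 f(x) = C1 + C2*erf(sqrt(3)*x/3)


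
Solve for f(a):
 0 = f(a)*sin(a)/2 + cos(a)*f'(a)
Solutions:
 f(a) = C1*sqrt(cos(a))


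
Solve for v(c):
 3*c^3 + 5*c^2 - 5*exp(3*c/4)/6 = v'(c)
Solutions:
 v(c) = C1 + 3*c^4/4 + 5*c^3/3 - 10*exp(3*c/4)/9


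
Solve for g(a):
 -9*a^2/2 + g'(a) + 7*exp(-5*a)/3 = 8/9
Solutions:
 g(a) = C1 + 3*a^3/2 + 8*a/9 + 7*exp(-5*a)/15


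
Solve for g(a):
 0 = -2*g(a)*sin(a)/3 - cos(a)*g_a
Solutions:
 g(a) = C1*cos(a)^(2/3)


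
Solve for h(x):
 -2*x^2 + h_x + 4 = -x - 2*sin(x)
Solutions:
 h(x) = C1 + 2*x^3/3 - x^2/2 - 4*x + 2*cos(x)


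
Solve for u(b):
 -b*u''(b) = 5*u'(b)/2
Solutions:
 u(b) = C1 + C2/b^(3/2)


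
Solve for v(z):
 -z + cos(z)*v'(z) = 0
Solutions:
 v(z) = C1 + Integral(z/cos(z), z)


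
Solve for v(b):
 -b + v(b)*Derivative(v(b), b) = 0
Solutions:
 v(b) = -sqrt(C1 + b^2)
 v(b) = sqrt(C1 + b^2)


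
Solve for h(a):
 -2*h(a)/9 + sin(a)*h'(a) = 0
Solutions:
 h(a) = C1*(cos(a) - 1)^(1/9)/(cos(a) + 1)^(1/9)


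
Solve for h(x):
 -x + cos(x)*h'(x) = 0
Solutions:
 h(x) = C1 + Integral(x/cos(x), x)


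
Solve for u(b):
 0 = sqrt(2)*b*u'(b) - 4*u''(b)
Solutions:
 u(b) = C1 + C2*erfi(2^(3/4)*b/4)


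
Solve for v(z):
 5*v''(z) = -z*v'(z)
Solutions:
 v(z) = C1 + C2*erf(sqrt(10)*z/10)


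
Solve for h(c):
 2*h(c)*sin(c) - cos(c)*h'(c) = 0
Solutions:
 h(c) = C1/cos(c)^2


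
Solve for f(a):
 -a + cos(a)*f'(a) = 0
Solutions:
 f(a) = C1 + Integral(a/cos(a), a)


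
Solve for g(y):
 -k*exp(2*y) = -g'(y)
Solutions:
 g(y) = C1 + k*exp(2*y)/2


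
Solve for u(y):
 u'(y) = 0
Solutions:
 u(y) = C1


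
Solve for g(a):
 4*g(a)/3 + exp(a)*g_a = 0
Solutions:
 g(a) = C1*exp(4*exp(-a)/3)


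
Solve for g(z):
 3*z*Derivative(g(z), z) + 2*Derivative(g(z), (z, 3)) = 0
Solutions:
 g(z) = C1 + Integral(C2*airyai(-2^(2/3)*3^(1/3)*z/2) + C3*airybi(-2^(2/3)*3^(1/3)*z/2), z)


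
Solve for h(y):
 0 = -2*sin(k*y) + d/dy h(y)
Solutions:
 h(y) = C1 - 2*cos(k*y)/k


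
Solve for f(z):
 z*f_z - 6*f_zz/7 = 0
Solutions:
 f(z) = C1 + C2*erfi(sqrt(21)*z/6)


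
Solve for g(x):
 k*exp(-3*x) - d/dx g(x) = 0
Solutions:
 g(x) = C1 - k*exp(-3*x)/3


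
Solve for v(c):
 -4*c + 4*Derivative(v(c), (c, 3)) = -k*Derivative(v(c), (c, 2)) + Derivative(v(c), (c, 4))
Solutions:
 v(c) = C1 + C2*c + C3*exp(c*(2 - sqrt(k + 4))) + C4*exp(c*(sqrt(k + 4) + 2)) + 2*c^3/(3*k) - 8*c^2/k^2


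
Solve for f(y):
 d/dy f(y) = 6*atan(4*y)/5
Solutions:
 f(y) = C1 + 6*y*atan(4*y)/5 - 3*log(16*y^2 + 1)/20


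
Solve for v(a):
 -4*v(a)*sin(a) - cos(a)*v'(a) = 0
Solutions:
 v(a) = C1*cos(a)^4


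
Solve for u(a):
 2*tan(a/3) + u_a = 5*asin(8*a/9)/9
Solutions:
 u(a) = C1 + 5*a*asin(8*a/9)/9 + 5*sqrt(81 - 64*a^2)/72 + 6*log(cos(a/3))


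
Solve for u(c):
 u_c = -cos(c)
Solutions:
 u(c) = C1 - sin(c)


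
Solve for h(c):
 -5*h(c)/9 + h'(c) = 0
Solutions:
 h(c) = C1*exp(5*c/9)


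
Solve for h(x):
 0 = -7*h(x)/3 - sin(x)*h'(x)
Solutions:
 h(x) = C1*(cos(x) + 1)^(7/6)/(cos(x) - 1)^(7/6)


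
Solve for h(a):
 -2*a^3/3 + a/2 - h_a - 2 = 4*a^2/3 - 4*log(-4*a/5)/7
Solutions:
 h(a) = C1 - a^4/6 - 4*a^3/9 + a^2/4 + 4*a*log(-a)/7 + 2*a*(-9 - 2*log(5) + 4*log(2))/7


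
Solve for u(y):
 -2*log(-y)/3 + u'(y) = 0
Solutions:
 u(y) = C1 + 2*y*log(-y)/3 - 2*y/3


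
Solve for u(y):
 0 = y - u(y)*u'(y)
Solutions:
 u(y) = -sqrt(C1 + y^2)
 u(y) = sqrt(C1 + y^2)


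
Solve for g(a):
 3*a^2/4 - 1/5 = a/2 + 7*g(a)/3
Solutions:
 g(a) = 9*a^2/28 - 3*a/14 - 3/35


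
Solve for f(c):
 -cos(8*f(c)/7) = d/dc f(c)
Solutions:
 c - 7*log(sin(8*f(c)/7) - 1)/16 + 7*log(sin(8*f(c)/7) + 1)/16 = C1


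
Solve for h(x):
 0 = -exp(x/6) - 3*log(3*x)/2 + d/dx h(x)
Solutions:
 h(x) = C1 + 3*x*log(x)/2 + 3*x*(-1 + log(3))/2 + 6*exp(x/6)


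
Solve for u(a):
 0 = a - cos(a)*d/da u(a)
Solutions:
 u(a) = C1 + Integral(a/cos(a), a)


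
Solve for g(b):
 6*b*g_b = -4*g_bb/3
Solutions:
 g(b) = C1 + C2*erf(3*b/2)


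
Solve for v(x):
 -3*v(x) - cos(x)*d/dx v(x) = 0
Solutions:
 v(x) = C1*(sin(x) - 1)^(3/2)/(sin(x) + 1)^(3/2)


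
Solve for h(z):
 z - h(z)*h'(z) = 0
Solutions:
 h(z) = -sqrt(C1 + z^2)
 h(z) = sqrt(C1 + z^2)


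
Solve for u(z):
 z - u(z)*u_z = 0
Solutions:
 u(z) = -sqrt(C1 + z^2)
 u(z) = sqrt(C1 + z^2)


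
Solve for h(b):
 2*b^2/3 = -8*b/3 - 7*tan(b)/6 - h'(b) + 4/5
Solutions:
 h(b) = C1 - 2*b^3/9 - 4*b^2/3 + 4*b/5 + 7*log(cos(b))/6


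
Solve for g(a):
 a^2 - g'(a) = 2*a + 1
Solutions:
 g(a) = C1 + a^3/3 - a^2 - a


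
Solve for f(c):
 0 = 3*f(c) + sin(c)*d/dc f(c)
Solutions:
 f(c) = C1*(cos(c) + 1)^(3/2)/(cos(c) - 1)^(3/2)


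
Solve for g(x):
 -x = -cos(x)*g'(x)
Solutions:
 g(x) = C1 + Integral(x/cos(x), x)


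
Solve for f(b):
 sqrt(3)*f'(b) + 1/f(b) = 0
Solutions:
 f(b) = -sqrt(C1 - 6*sqrt(3)*b)/3
 f(b) = sqrt(C1 - 6*sqrt(3)*b)/3


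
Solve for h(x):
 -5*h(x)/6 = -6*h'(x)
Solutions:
 h(x) = C1*exp(5*x/36)


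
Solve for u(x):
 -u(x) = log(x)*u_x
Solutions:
 u(x) = C1*exp(-li(x))


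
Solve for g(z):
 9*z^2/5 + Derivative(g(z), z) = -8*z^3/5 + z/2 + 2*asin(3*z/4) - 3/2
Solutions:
 g(z) = C1 - 2*z^4/5 - 3*z^3/5 + z^2/4 + 2*z*asin(3*z/4) - 3*z/2 + 2*sqrt(16 - 9*z^2)/3


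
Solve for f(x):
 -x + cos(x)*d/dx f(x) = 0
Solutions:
 f(x) = C1 + Integral(x/cos(x), x)


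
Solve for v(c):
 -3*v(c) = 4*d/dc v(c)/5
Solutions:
 v(c) = C1*exp(-15*c/4)


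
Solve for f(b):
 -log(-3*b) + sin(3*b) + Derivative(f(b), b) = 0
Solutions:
 f(b) = C1 + b*log(-b) - b + b*log(3) + cos(3*b)/3


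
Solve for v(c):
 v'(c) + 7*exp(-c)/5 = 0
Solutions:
 v(c) = C1 + 7*exp(-c)/5


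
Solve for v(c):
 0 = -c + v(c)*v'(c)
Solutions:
 v(c) = -sqrt(C1 + c^2)
 v(c) = sqrt(C1 + c^2)


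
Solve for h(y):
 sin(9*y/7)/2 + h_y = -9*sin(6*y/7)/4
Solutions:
 h(y) = C1 + 21*cos(6*y/7)/8 + 7*cos(9*y/7)/18


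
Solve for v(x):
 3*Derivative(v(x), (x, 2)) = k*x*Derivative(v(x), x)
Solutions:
 v(x) = Piecewise((-sqrt(6)*sqrt(pi)*C1*erf(sqrt(6)*x*sqrt(-k)/6)/(2*sqrt(-k)) - C2, (k > 0) | (k < 0)), (-C1*x - C2, True))


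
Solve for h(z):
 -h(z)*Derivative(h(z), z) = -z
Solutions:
 h(z) = -sqrt(C1 + z^2)
 h(z) = sqrt(C1 + z^2)


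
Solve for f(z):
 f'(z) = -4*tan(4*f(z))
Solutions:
 f(z) = -asin(C1*exp(-16*z))/4 + pi/4
 f(z) = asin(C1*exp(-16*z))/4


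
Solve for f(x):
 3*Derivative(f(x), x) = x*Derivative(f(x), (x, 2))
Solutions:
 f(x) = C1 + C2*x^4


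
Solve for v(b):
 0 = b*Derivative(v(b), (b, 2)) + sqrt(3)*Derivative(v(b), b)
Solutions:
 v(b) = C1 + C2*b^(1 - sqrt(3))


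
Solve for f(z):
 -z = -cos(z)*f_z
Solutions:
 f(z) = C1 + Integral(z/cos(z), z)


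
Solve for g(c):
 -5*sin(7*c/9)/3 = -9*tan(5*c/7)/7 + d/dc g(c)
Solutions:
 g(c) = C1 - 9*log(cos(5*c/7))/5 + 15*cos(7*c/9)/7


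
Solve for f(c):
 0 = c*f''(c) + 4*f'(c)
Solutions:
 f(c) = C1 + C2/c^3


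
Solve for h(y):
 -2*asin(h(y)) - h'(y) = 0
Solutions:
 Integral(1/asin(_y), (_y, h(y))) = C1 - 2*y


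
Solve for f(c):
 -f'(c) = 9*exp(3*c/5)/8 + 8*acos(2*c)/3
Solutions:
 f(c) = C1 - 8*c*acos(2*c)/3 + 4*sqrt(1 - 4*c^2)/3 - 15*exp(3*c/5)/8


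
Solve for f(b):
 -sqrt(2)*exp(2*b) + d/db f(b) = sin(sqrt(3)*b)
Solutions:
 f(b) = C1 + sqrt(2)*exp(2*b)/2 - sqrt(3)*cos(sqrt(3)*b)/3


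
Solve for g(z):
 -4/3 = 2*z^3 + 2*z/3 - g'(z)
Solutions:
 g(z) = C1 + z^4/2 + z^2/3 + 4*z/3


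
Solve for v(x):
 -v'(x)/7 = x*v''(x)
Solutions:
 v(x) = C1 + C2*x^(6/7)


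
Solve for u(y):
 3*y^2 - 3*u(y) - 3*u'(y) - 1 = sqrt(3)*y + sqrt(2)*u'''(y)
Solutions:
 u(y) = C1*exp(y*(-2*2^(1/6)/(3*sqrt(2) + 2*sqrt(sqrt(2) + 9/2))^(1/3) + 2^(1/3)*(3*sqrt(2) + 2*sqrt(sqrt(2) + 9/2))^(1/3))/4)*sin(sqrt(3)*y*(18*2^(1/6)/(81*sqrt(2) + 2*sqrt(729*sqrt(2) + 6561/2))^(1/3) + 2^(1/3)*(81*sqrt(2) + 2*sqrt(729*sqrt(2) + 6561/2))^(1/3))/12) + C2*exp(y*(-2*2^(1/6)/(3*sqrt(2) + 2*sqrt(sqrt(2) + 9/2))^(1/3) + 2^(1/3)*(3*sqrt(2) + 2*sqrt(sqrt(2) + 9/2))^(1/3))/4)*cos(sqrt(3)*y*(18*2^(1/6)/(81*sqrt(2) + 2*sqrt(729*sqrt(2) + 6561/2))^(1/3) + 2^(1/3)*(81*sqrt(2) + 2*sqrt(729*sqrt(2) + 6561/2))^(1/3))/12) + C3*exp(y*(-2^(1/3)*(3*sqrt(2) + 2*sqrt(sqrt(2) + 9/2))^(1/3)/2 + 2^(1/6)/(3*sqrt(2) + 2*sqrt(sqrt(2) + 9/2))^(1/3))) + y^2 - 2*y - sqrt(3)*y/3 + sqrt(3)/3 + 5/3


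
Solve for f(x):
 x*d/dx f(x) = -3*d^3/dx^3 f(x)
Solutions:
 f(x) = C1 + Integral(C2*airyai(-3^(2/3)*x/3) + C3*airybi(-3^(2/3)*x/3), x)


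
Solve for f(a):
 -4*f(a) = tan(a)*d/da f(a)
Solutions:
 f(a) = C1/sin(a)^4


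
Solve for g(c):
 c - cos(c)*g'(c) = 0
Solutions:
 g(c) = C1 + Integral(c/cos(c), c)


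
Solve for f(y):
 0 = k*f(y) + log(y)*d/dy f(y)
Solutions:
 f(y) = C1*exp(-k*li(y))


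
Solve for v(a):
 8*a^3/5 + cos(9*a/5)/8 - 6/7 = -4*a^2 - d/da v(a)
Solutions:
 v(a) = C1 - 2*a^4/5 - 4*a^3/3 + 6*a/7 - 5*sin(9*a/5)/72


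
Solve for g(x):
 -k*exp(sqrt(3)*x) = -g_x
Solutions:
 g(x) = C1 + sqrt(3)*k*exp(sqrt(3)*x)/3


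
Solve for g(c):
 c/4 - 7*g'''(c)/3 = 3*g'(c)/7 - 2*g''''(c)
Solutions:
 g(c) = C1 + C2*exp(c*(-7^(2/3)*(108*sqrt(3441) + 6775)^(1/3) - 343*7^(1/3)/(108*sqrt(3441) + 6775)^(1/3) + 98)/252)*sin(sqrt(3)*7^(1/3)*c*(-7^(1/3)*(108*sqrt(3441) + 6775)^(1/3) + 343/(108*sqrt(3441) + 6775)^(1/3))/252) + C3*exp(c*(-7^(2/3)*(108*sqrt(3441) + 6775)^(1/3) - 343*7^(1/3)/(108*sqrt(3441) + 6775)^(1/3) + 98)/252)*cos(sqrt(3)*7^(1/3)*c*(-7^(1/3)*(108*sqrt(3441) + 6775)^(1/3) + 343/(108*sqrt(3441) + 6775)^(1/3))/252) + C4*exp(c*(343*7^(1/3)/(108*sqrt(3441) + 6775)^(1/3) + 49 + 7^(2/3)*(108*sqrt(3441) + 6775)^(1/3))/126) + 7*c^2/24


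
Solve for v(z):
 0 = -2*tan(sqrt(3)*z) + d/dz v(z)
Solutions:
 v(z) = C1 - 2*sqrt(3)*log(cos(sqrt(3)*z))/3


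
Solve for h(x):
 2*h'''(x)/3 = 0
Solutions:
 h(x) = C1 + C2*x + C3*x^2


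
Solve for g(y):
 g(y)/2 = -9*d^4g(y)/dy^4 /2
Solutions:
 g(y) = (C1*sin(sqrt(6)*y/6) + C2*cos(sqrt(6)*y/6))*exp(-sqrt(6)*y/6) + (C3*sin(sqrt(6)*y/6) + C4*cos(sqrt(6)*y/6))*exp(sqrt(6)*y/6)


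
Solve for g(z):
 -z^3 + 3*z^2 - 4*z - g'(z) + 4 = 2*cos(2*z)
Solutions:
 g(z) = C1 - z^4/4 + z^3 - 2*z^2 + 4*z - sin(2*z)


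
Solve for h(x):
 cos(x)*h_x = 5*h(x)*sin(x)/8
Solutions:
 h(x) = C1/cos(x)^(5/8)


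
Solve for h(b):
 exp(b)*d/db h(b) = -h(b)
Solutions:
 h(b) = C1*exp(exp(-b))


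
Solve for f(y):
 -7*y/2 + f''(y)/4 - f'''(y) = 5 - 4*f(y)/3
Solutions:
 f(y) = C1*exp(y*(-(48*sqrt(577) + 1153)^(1/3) - 1/(48*sqrt(577) + 1153)^(1/3) + 2)/24)*sin(sqrt(3)*y*(-(48*sqrt(577) + 1153)^(1/3) + (48*sqrt(577) + 1153)^(-1/3))/24) + C2*exp(y*(-(48*sqrt(577) + 1153)^(1/3) - 1/(48*sqrt(577) + 1153)^(1/3) + 2)/24)*cos(sqrt(3)*y*(-(48*sqrt(577) + 1153)^(1/3) + (48*sqrt(577) + 1153)^(-1/3))/24) + C3*exp(y*((48*sqrt(577) + 1153)^(-1/3) + 1 + (48*sqrt(577) + 1153)^(1/3))/12) + 21*y/8 + 15/4


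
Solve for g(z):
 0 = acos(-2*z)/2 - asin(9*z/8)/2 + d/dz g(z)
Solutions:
 g(z) = C1 - z*acos(-2*z)/2 + z*asin(9*z/8)/2 - sqrt(1 - 4*z^2)/4 + sqrt(64 - 81*z^2)/18


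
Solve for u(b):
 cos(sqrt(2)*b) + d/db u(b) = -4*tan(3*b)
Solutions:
 u(b) = C1 + 4*log(cos(3*b))/3 - sqrt(2)*sin(sqrt(2)*b)/2


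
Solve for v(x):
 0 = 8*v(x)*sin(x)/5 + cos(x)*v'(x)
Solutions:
 v(x) = C1*cos(x)^(8/5)


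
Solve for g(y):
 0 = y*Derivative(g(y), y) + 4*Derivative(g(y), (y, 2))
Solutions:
 g(y) = C1 + C2*erf(sqrt(2)*y/4)


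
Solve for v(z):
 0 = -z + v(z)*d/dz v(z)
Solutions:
 v(z) = -sqrt(C1 + z^2)
 v(z) = sqrt(C1 + z^2)


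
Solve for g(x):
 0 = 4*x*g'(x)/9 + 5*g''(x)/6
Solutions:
 g(x) = C1 + C2*erf(2*sqrt(15)*x/15)


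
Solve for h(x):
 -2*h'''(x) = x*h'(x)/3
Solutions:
 h(x) = C1 + Integral(C2*airyai(-6^(2/3)*x/6) + C3*airybi(-6^(2/3)*x/6), x)


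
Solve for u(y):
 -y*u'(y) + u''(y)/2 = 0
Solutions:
 u(y) = C1 + C2*erfi(y)


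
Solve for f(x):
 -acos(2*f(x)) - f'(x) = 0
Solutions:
 Integral(1/acos(2*_y), (_y, f(x))) = C1 - x


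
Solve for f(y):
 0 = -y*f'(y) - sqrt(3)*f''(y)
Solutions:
 f(y) = C1 + C2*erf(sqrt(2)*3^(3/4)*y/6)


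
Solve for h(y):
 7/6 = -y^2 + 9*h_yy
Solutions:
 h(y) = C1 + C2*y + y^4/108 + 7*y^2/108


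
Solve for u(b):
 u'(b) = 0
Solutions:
 u(b) = C1


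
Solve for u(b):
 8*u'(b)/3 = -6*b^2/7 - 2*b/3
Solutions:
 u(b) = C1 - 3*b^3/28 - b^2/8


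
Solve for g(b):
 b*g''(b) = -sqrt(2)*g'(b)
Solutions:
 g(b) = C1 + C2*b^(1 - sqrt(2))


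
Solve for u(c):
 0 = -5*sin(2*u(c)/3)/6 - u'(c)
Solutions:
 5*c/6 + 3*log(cos(2*u(c)/3) - 1)/4 - 3*log(cos(2*u(c)/3) + 1)/4 = C1


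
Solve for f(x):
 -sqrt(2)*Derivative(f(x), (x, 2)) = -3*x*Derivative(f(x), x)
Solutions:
 f(x) = C1 + C2*erfi(2^(1/4)*sqrt(3)*x/2)


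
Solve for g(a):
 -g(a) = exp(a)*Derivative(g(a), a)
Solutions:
 g(a) = C1*exp(exp(-a))


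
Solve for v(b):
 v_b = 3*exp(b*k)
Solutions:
 v(b) = C1 + 3*exp(b*k)/k


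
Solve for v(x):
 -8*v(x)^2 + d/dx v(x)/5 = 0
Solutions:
 v(x) = -1/(C1 + 40*x)


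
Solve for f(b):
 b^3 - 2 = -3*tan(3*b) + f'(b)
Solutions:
 f(b) = C1 + b^4/4 - 2*b - log(cos(3*b))


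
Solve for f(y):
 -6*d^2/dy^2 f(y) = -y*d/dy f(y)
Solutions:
 f(y) = C1 + C2*erfi(sqrt(3)*y/6)


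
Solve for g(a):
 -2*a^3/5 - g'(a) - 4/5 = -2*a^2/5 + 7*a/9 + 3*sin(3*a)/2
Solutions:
 g(a) = C1 - a^4/10 + 2*a^3/15 - 7*a^2/18 - 4*a/5 + cos(3*a)/2


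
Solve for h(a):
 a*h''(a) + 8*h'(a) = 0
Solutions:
 h(a) = C1 + C2/a^7


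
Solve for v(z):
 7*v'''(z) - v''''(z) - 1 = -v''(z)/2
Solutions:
 v(z) = C1 + C2*z + C3*exp(z*(7 - sqrt(51))/2) + C4*exp(z*(7 + sqrt(51))/2) + z^2


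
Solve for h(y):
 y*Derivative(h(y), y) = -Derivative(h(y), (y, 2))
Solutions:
 h(y) = C1 + C2*erf(sqrt(2)*y/2)


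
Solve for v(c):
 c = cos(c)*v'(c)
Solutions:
 v(c) = C1 + Integral(c/cos(c), c)


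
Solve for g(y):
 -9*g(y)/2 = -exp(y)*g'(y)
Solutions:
 g(y) = C1*exp(-9*exp(-y)/2)


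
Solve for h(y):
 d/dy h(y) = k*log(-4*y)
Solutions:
 h(y) = C1 + k*y*log(-y) + k*y*(-1 + 2*log(2))


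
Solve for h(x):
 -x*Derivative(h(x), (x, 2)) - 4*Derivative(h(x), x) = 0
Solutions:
 h(x) = C1 + C2/x^3


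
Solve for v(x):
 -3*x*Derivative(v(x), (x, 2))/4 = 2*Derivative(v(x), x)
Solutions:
 v(x) = C1 + C2/x^(5/3)


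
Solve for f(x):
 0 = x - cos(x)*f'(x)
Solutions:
 f(x) = C1 + Integral(x/cos(x), x)


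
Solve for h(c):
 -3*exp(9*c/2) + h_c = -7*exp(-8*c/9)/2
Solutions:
 h(c) = C1 + 2*exp(9*c/2)/3 + 63*exp(-8*c/9)/16


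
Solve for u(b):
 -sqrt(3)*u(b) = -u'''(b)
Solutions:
 u(b) = C3*exp(3^(1/6)*b) + (C1*sin(3^(2/3)*b/2) + C2*cos(3^(2/3)*b/2))*exp(-3^(1/6)*b/2)


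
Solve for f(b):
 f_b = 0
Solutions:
 f(b) = C1


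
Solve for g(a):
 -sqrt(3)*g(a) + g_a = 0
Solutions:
 g(a) = C1*exp(sqrt(3)*a)


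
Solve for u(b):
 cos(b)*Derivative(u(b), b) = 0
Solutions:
 u(b) = C1


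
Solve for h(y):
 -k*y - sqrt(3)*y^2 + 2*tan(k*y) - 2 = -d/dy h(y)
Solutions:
 h(y) = C1 + k*y^2/2 + sqrt(3)*y^3/3 + 2*y - 2*Piecewise((-log(cos(k*y))/k, Ne(k, 0)), (0, True))


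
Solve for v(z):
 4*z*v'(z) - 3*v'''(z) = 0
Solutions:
 v(z) = C1 + Integral(C2*airyai(6^(2/3)*z/3) + C3*airybi(6^(2/3)*z/3), z)


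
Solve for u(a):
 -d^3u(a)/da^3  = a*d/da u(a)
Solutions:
 u(a) = C1 + Integral(C2*airyai(-a) + C3*airybi(-a), a)


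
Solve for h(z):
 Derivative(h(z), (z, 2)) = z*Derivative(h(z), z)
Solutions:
 h(z) = C1 + C2*erfi(sqrt(2)*z/2)


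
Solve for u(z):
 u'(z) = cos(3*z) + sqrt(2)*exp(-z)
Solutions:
 u(z) = C1 + sin(3*z)/3 - sqrt(2)*exp(-z)


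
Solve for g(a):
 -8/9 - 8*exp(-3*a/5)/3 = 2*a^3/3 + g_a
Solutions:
 g(a) = C1 - a^4/6 - 8*a/9 + 40*exp(-3*a/5)/9


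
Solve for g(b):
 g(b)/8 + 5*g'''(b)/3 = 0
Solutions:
 g(b) = C3*exp(-3^(1/3)*5^(2/3)*b/10) + (C1*sin(3^(5/6)*5^(2/3)*b/20) + C2*cos(3^(5/6)*5^(2/3)*b/20))*exp(3^(1/3)*5^(2/3)*b/20)


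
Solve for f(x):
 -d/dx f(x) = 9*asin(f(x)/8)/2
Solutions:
 Integral(1/asin(_y/8), (_y, f(x))) = C1 - 9*x/2


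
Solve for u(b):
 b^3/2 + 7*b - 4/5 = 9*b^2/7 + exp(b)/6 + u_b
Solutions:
 u(b) = C1 + b^4/8 - 3*b^3/7 + 7*b^2/2 - 4*b/5 - exp(b)/6


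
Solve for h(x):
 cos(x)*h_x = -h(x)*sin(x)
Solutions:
 h(x) = C1*cos(x)


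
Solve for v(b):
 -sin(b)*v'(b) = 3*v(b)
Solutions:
 v(b) = C1*(cos(b) + 1)^(3/2)/(cos(b) - 1)^(3/2)


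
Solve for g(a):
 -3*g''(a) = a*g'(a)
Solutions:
 g(a) = C1 + C2*erf(sqrt(6)*a/6)


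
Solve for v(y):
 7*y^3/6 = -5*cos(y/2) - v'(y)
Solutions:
 v(y) = C1 - 7*y^4/24 - 10*sin(y/2)


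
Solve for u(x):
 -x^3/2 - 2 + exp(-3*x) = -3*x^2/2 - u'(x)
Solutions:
 u(x) = C1 + x^4/8 - x^3/2 + 2*x + exp(-3*x)/3


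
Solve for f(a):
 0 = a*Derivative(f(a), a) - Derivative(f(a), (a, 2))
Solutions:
 f(a) = C1 + C2*erfi(sqrt(2)*a/2)


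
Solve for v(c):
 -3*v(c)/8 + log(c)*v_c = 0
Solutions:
 v(c) = C1*exp(3*li(c)/8)


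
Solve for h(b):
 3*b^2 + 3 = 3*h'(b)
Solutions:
 h(b) = C1 + b^3/3 + b


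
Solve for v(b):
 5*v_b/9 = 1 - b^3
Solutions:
 v(b) = C1 - 9*b^4/20 + 9*b/5


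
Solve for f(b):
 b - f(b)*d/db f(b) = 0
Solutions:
 f(b) = -sqrt(C1 + b^2)
 f(b) = sqrt(C1 + b^2)


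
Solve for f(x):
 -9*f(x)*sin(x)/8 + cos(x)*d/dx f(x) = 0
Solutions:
 f(x) = C1/cos(x)^(9/8)


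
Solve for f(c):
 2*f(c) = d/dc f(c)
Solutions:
 f(c) = C1*exp(2*c)


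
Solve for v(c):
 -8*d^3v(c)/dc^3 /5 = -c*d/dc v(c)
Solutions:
 v(c) = C1 + Integral(C2*airyai(5^(1/3)*c/2) + C3*airybi(5^(1/3)*c/2), c)


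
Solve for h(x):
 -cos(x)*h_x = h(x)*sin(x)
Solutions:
 h(x) = C1*cos(x)


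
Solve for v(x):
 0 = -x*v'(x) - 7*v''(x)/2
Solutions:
 v(x) = C1 + C2*erf(sqrt(7)*x/7)


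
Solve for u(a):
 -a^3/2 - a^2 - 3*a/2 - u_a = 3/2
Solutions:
 u(a) = C1 - a^4/8 - a^3/3 - 3*a^2/4 - 3*a/2


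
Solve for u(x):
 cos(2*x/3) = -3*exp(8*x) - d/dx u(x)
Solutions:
 u(x) = C1 - 3*exp(8*x)/8 - 3*sin(2*x/3)/2


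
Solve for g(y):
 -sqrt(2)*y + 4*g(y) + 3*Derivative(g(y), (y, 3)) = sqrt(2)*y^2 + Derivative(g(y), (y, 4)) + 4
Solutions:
 g(y) = C1*exp(y*(-2^(1/3)*(3*sqrt(57) + 23)^(1/3) - 2*2^(2/3)/(3*sqrt(57) + 23)^(1/3) + 8)/6)*sin(2^(1/3)*sqrt(3)*y*(-(3*sqrt(57) + 23)^(1/3) + 2*2^(1/3)/(3*sqrt(57) + 23)^(1/3))/6) + C2*exp(y*(-2^(1/3)*(3*sqrt(57) + 23)^(1/3) - 2*2^(2/3)/(3*sqrt(57) + 23)^(1/3) + 8)/6)*cos(2^(1/3)*sqrt(3)*y*(-(3*sqrt(57) + 23)^(1/3) + 2*2^(1/3)/(3*sqrt(57) + 23)^(1/3))/6) + C3*exp(-y) + C4*exp(y*(2*2^(2/3)/(3*sqrt(57) + 23)^(1/3) + 4 + 2^(1/3)*(3*sqrt(57) + 23)^(1/3))/3) + sqrt(2)*y^2/4 + sqrt(2)*y/4 + 1


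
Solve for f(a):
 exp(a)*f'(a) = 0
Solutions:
 f(a) = C1


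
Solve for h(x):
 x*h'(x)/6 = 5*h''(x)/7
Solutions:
 h(x) = C1 + C2*erfi(sqrt(105)*x/30)


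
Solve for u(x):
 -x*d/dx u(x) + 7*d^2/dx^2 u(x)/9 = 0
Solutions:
 u(x) = C1 + C2*erfi(3*sqrt(14)*x/14)


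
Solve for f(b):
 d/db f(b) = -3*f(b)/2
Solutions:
 f(b) = C1*exp(-3*b/2)


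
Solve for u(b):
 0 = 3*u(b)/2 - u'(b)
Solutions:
 u(b) = C1*exp(3*b/2)


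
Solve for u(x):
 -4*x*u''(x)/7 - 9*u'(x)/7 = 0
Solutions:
 u(x) = C1 + C2/x^(5/4)


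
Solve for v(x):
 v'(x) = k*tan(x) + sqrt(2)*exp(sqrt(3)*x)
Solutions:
 v(x) = C1 - k*log(cos(x)) + sqrt(6)*exp(sqrt(3)*x)/3


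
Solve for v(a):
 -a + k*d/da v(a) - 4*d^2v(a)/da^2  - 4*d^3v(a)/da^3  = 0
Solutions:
 v(a) = C1 + C2*exp(a*(sqrt(k + 1) - 1)/2) + C3*exp(-a*(sqrt(k + 1) + 1)/2) + a^2/(2*k) + 4*a/k^2


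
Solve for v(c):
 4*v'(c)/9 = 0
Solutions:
 v(c) = C1


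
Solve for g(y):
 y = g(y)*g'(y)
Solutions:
 g(y) = -sqrt(C1 + y^2)
 g(y) = sqrt(C1 + y^2)


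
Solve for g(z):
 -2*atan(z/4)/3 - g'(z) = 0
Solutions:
 g(z) = C1 - 2*z*atan(z/4)/3 + 4*log(z^2 + 16)/3


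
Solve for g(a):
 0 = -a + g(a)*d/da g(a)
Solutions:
 g(a) = -sqrt(C1 + a^2)
 g(a) = sqrt(C1 + a^2)


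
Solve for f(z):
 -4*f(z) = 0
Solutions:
 f(z) = 0


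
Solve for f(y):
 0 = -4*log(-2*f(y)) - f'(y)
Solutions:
 Integral(1/(log(-_y) + log(2)), (_y, f(y)))/4 = C1 - y


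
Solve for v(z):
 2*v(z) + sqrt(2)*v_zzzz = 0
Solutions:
 v(z) = (C1*sin(2^(5/8)*z/2) + C2*cos(2^(5/8)*z/2))*exp(-2^(5/8)*z/2) + (C3*sin(2^(5/8)*z/2) + C4*cos(2^(5/8)*z/2))*exp(2^(5/8)*z/2)


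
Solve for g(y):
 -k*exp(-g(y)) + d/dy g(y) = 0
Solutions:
 g(y) = log(C1 + k*y)


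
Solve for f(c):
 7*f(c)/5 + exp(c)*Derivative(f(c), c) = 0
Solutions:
 f(c) = C1*exp(7*exp(-c)/5)


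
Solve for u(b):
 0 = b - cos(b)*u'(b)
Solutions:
 u(b) = C1 + Integral(b/cos(b), b)


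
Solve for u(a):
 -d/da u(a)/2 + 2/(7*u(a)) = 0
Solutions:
 u(a) = -sqrt(C1 + 56*a)/7
 u(a) = sqrt(C1 + 56*a)/7


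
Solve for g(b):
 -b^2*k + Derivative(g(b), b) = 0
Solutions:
 g(b) = C1 + b^3*k/3


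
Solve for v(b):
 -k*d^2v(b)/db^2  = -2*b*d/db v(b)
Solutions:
 v(b) = C1 + C2*erf(b*sqrt(-1/k))/sqrt(-1/k)


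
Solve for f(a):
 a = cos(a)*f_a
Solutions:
 f(a) = C1 + Integral(a/cos(a), a)


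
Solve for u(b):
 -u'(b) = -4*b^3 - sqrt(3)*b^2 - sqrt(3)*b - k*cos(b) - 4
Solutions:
 u(b) = C1 + b^4 + sqrt(3)*b^3/3 + sqrt(3)*b^2/2 + 4*b + k*sin(b)


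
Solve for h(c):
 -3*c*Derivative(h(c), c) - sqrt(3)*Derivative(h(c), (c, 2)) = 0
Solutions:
 h(c) = C1 + C2*erf(sqrt(2)*3^(1/4)*c/2)


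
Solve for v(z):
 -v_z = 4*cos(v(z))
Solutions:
 v(z) = pi - asin((C1 + exp(8*z))/(C1 - exp(8*z)))
 v(z) = asin((C1 + exp(8*z))/(C1 - exp(8*z)))


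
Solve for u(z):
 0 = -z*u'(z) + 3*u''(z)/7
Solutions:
 u(z) = C1 + C2*erfi(sqrt(42)*z/6)


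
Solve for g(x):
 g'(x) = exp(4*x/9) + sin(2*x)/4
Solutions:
 g(x) = C1 + 9*exp(4*x/9)/4 - cos(2*x)/8


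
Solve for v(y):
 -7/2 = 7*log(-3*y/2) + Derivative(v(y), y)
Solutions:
 v(y) = C1 - 7*y*log(-y) + y*(-7*log(3) + 7/2 + 7*log(2))


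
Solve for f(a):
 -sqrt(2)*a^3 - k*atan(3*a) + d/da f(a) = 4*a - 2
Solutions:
 f(a) = C1 + sqrt(2)*a^4/4 + 2*a^2 - 2*a + k*(a*atan(3*a) - log(9*a^2 + 1)/6)


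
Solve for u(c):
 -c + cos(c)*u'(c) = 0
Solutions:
 u(c) = C1 + Integral(c/cos(c), c)


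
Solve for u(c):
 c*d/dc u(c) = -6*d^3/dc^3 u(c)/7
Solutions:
 u(c) = C1 + Integral(C2*airyai(-6^(2/3)*7^(1/3)*c/6) + C3*airybi(-6^(2/3)*7^(1/3)*c/6), c)


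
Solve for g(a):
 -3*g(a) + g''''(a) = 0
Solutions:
 g(a) = C1*exp(-3^(1/4)*a) + C2*exp(3^(1/4)*a) + C3*sin(3^(1/4)*a) + C4*cos(3^(1/4)*a)


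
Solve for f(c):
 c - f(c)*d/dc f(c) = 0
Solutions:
 f(c) = -sqrt(C1 + c^2)
 f(c) = sqrt(C1 + c^2)


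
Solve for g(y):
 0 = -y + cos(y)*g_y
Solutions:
 g(y) = C1 + Integral(y/cos(y), y)


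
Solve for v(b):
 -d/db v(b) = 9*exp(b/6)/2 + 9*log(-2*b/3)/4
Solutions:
 v(b) = C1 - 9*b*log(-b)/4 + 9*b*(-log(2) + 1 + log(3))/4 - 27*exp(b/6)


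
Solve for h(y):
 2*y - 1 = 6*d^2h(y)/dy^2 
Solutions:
 h(y) = C1 + C2*y + y^3/18 - y^2/12


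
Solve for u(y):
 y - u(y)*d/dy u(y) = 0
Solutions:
 u(y) = -sqrt(C1 + y^2)
 u(y) = sqrt(C1 + y^2)


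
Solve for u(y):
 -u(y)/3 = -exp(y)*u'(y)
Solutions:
 u(y) = C1*exp(-exp(-y)/3)


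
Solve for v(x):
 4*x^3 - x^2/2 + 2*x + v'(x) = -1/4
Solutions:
 v(x) = C1 - x^4 + x^3/6 - x^2 - x/4


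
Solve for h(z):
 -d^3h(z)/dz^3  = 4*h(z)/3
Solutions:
 h(z) = C3*exp(-6^(2/3)*z/3) + (C1*sin(2^(2/3)*3^(1/6)*z/2) + C2*cos(2^(2/3)*3^(1/6)*z/2))*exp(6^(2/3)*z/6)


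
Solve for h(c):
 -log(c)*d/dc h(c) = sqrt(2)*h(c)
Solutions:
 h(c) = C1*exp(-sqrt(2)*li(c))


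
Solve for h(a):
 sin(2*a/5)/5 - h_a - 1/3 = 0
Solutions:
 h(a) = C1 - a/3 - cos(2*a/5)/2


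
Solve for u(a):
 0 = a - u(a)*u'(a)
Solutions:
 u(a) = -sqrt(C1 + a^2)
 u(a) = sqrt(C1 + a^2)


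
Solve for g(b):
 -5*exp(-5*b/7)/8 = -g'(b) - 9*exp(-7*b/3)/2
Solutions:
 g(b) = C1 + 27*exp(-7*b/3)/14 - 7*exp(-5*b/7)/8


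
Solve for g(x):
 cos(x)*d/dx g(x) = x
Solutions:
 g(x) = C1 + Integral(x/cos(x), x)


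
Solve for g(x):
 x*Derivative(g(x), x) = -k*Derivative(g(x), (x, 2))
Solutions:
 g(x) = C1 + C2*sqrt(k)*erf(sqrt(2)*x*sqrt(1/k)/2)


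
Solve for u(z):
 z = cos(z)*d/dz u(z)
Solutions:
 u(z) = C1 + Integral(z/cos(z), z)


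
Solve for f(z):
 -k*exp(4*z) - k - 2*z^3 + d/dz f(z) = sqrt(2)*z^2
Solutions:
 f(z) = C1 + k*z + k*exp(4*z)/4 + z^4/2 + sqrt(2)*z^3/3


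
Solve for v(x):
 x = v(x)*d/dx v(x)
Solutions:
 v(x) = -sqrt(C1 + x^2)
 v(x) = sqrt(C1 + x^2)


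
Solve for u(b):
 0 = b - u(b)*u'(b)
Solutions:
 u(b) = -sqrt(C1 + b^2)
 u(b) = sqrt(C1 + b^2)


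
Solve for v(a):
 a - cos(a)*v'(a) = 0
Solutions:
 v(a) = C1 + Integral(a/cos(a), a)


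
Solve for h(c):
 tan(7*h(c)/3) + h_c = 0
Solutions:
 h(c) = -3*asin(C1*exp(-7*c/3))/7 + 3*pi/7
 h(c) = 3*asin(C1*exp(-7*c/3))/7


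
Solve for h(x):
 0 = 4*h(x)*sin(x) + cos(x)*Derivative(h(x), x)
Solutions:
 h(x) = C1*cos(x)^4


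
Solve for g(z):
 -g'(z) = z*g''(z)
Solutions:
 g(z) = C1 + C2*log(z)


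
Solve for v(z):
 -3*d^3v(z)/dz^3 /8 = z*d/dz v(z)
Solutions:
 v(z) = C1 + Integral(C2*airyai(-2*3^(2/3)*z/3) + C3*airybi(-2*3^(2/3)*z/3), z)


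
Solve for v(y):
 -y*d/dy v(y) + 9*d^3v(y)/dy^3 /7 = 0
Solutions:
 v(y) = C1 + Integral(C2*airyai(21^(1/3)*y/3) + C3*airybi(21^(1/3)*y/3), y)


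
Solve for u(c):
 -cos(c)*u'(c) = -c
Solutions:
 u(c) = C1 + Integral(c/cos(c), c)


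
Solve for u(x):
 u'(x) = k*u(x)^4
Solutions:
 u(x) = (-1/(C1 + 3*k*x))^(1/3)
 u(x) = (-1/(C1 + k*x))^(1/3)*(-3^(2/3) - 3*3^(1/6)*I)/6
 u(x) = (-1/(C1 + k*x))^(1/3)*(-3^(2/3) + 3*3^(1/6)*I)/6


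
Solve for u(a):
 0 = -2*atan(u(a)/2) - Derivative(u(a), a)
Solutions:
 Integral(1/atan(_y/2), (_y, u(a))) = C1 - 2*a


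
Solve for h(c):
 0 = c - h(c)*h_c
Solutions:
 h(c) = -sqrt(C1 + c^2)
 h(c) = sqrt(C1 + c^2)


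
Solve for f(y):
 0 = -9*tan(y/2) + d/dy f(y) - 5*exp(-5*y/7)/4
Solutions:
 f(y) = C1 + 9*log(tan(y/2)^2 + 1) - 7*exp(-5*y/7)/4


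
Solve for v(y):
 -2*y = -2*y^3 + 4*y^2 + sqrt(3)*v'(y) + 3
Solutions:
 v(y) = C1 + sqrt(3)*y^4/6 - 4*sqrt(3)*y^3/9 - sqrt(3)*y^2/3 - sqrt(3)*y


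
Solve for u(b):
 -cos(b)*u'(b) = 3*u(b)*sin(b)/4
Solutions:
 u(b) = C1*cos(b)^(3/4)


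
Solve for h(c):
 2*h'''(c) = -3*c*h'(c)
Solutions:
 h(c) = C1 + Integral(C2*airyai(-2^(2/3)*3^(1/3)*c/2) + C3*airybi(-2^(2/3)*3^(1/3)*c/2), c)


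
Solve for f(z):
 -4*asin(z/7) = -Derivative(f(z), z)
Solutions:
 f(z) = C1 + 4*z*asin(z/7) + 4*sqrt(49 - z^2)


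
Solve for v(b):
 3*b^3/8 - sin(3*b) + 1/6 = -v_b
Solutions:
 v(b) = C1 - 3*b^4/32 - b/6 - cos(3*b)/3


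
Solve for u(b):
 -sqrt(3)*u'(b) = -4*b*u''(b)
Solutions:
 u(b) = C1 + C2*b^(sqrt(3)/4 + 1)


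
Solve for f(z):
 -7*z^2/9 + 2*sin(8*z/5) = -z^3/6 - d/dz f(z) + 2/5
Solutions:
 f(z) = C1 - z^4/24 + 7*z^3/27 + 2*z/5 + 5*cos(8*z/5)/4


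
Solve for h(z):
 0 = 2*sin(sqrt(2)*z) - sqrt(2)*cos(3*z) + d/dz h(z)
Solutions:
 h(z) = C1 + sqrt(2)*sin(3*z)/3 + sqrt(2)*cos(sqrt(2)*z)


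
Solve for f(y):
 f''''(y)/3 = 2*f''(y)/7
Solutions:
 f(y) = C1 + C2*y + C3*exp(-sqrt(42)*y/7) + C4*exp(sqrt(42)*y/7)


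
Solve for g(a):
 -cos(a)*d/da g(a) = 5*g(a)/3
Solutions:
 g(a) = C1*(sin(a) - 1)^(5/6)/(sin(a) + 1)^(5/6)


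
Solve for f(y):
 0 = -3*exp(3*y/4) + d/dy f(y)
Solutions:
 f(y) = C1 + 4*exp(3*y/4)


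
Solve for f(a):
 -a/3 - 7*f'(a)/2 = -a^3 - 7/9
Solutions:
 f(a) = C1 + a^4/14 - a^2/21 + 2*a/9


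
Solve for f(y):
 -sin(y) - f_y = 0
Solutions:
 f(y) = C1 + cos(y)


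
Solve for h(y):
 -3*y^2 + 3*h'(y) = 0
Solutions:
 h(y) = C1 + y^3/3


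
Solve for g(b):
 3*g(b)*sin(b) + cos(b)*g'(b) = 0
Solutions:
 g(b) = C1*cos(b)^3


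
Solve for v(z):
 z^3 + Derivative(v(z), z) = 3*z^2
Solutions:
 v(z) = C1 - z^4/4 + z^3


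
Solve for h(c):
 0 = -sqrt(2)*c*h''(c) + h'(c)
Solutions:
 h(c) = C1 + C2*c^(sqrt(2)/2 + 1)


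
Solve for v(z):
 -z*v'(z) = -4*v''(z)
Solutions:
 v(z) = C1 + C2*erfi(sqrt(2)*z/4)


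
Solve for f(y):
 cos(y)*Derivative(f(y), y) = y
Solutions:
 f(y) = C1 + Integral(y/cos(y), y)


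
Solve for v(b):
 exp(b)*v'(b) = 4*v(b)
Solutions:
 v(b) = C1*exp(-4*exp(-b))


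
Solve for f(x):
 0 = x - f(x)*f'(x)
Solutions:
 f(x) = -sqrt(C1 + x^2)
 f(x) = sqrt(C1 + x^2)


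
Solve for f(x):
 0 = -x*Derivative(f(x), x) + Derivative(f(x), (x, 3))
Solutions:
 f(x) = C1 + Integral(C2*airyai(x) + C3*airybi(x), x)


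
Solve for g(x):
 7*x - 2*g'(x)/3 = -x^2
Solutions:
 g(x) = C1 + x^3/2 + 21*x^2/4


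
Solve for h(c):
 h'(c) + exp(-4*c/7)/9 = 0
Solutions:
 h(c) = C1 + 7*exp(-4*c/7)/36


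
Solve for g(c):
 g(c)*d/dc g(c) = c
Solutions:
 g(c) = -sqrt(C1 + c^2)
 g(c) = sqrt(C1 + c^2)


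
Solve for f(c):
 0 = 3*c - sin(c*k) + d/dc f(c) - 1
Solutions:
 f(c) = C1 - 3*c^2/2 + c - cos(c*k)/k


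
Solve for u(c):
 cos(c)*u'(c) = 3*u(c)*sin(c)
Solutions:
 u(c) = C1/cos(c)^3


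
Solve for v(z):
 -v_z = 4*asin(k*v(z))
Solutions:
 Integral(1/asin(_y*k), (_y, v(z))) = C1 - 4*z


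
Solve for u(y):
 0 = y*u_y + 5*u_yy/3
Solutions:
 u(y) = C1 + C2*erf(sqrt(30)*y/10)


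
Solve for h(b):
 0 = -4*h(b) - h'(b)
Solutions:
 h(b) = C1*exp(-4*b)


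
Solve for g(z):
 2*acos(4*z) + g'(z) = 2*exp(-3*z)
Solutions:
 g(z) = C1 - 2*z*acos(4*z) + sqrt(1 - 16*z^2)/2 - 2*exp(-3*z)/3


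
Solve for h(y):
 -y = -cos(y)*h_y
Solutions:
 h(y) = C1 + Integral(y/cos(y), y)


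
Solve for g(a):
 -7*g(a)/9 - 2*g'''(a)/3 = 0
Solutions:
 g(a) = C3*exp(-6^(2/3)*7^(1/3)*a/6) + (C1*sin(2^(2/3)*3^(1/6)*7^(1/3)*a/4) + C2*cos(2^(2/3)*3^(1/6)*7^(1/3)*a/4))*exp(6^(2/3)*7^(1/3)*a/12)


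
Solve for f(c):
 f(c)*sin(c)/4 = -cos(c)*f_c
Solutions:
 f(c) = C1*cos(c)^(1/4)


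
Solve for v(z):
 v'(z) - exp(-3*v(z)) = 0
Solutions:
 v(z) = log(C1 + 3*z)/3
 v(z) = log((-3^(1/3) - 3^(5/6)*I)*(C1 + z)^(1/3)/2)
 v(z) = log((-3^(1/3) + 3^(5/6)*I)*(C1 + z)^(1/3)/2)


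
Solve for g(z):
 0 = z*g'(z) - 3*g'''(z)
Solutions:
 g(z) = C1 + Integral(C2*airyai(3^(2/3)*z/3) + C3*airybi(3^(2/3)*z/3), z)


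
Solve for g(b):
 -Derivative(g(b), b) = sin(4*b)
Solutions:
 g(b) = C1 + cos(4*b)/4


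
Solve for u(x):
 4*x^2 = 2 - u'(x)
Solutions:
 u(x) = C1 - 4*x^3/3 + 2*x


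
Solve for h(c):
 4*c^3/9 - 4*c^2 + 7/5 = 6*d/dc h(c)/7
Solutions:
 h(c) = C1 + 7*c^4/54 - 14*c^3/9 + 49*c/30


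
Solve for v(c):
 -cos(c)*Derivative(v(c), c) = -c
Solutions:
 v(c) = C1 + Integral(c/cos(c), c)


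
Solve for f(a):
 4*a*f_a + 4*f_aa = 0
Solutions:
 f(a) = C1 + C2*erf(sqrt(2)*a/2)


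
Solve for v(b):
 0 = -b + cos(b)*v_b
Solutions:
 v(b) = C1 + Integral(b/cos(b), b)


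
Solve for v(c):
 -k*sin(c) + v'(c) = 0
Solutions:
 v(c) = C1 - k*cos(c)


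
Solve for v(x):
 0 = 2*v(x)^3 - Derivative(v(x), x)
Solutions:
 v(x) = -sqrt(2)*sqrt(-1/(C1 + 2*x))/2
 v(x) = sqrt(2)*sqrt(-1/(C1 + 2*x))/2


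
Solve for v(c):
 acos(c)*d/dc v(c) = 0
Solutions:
 v(c) = C1


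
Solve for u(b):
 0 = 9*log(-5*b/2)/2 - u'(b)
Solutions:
 u(b) = C1 + 9*b*log(-b)/2 + 9*b*(-1 - log(2) + log(5))/2


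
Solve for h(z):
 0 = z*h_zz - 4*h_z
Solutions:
 h(z) = C1 + C2*z^5


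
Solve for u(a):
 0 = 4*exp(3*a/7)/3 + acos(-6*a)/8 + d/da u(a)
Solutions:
 u(a) = C1 - a*acos(-6*a)/8 - sqrt(1 - 36*a^2)/48 - 28*exp(3*a/7)/9


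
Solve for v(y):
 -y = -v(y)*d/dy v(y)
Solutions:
 v(y) = -sqrt(C1 + y^2)
 v(y) = sqrt(C1 + y^2)


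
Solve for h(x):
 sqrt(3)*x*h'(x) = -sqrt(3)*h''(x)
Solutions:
 h(x) = C1 + C2*erf(sqrt(2)*x/2)
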